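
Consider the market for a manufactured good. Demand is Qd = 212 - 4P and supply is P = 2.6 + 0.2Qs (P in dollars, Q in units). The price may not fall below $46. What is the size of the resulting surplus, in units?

189

Rearranging supply gives Qs = 5P - 13. Without the control the market clears where 212 - 4P = 5P - 13, i.e. P* = 25 and Q* = 112.
Since 46 > 25, the floor is binding.
At P = 46: Qd = 212 - 4·46 = 28 and Qs = 5·46 - 13 = 217.
Surplus = Qs - Qd = 217 - 28 = 189.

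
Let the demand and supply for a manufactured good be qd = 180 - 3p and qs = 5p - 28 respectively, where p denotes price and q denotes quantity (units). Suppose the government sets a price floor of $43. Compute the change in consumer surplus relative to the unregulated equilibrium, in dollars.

Without the control the market clears where 180 - 3p = 5p - 28, i.e. p* = 26 and q* = 102.
Since 43 > 26, the floor is binding.
At p = 43: qd = 180 - 3·43 = 51 and qs = 5·43 - 28 = 187.
Consumer surplus without the control is ½ · (60 - 26) · 102 = 1734.
With the floor, consumers buy 51 units at 43, so CS = ½ · (60 - 43) · 51 = 433.5.
Change in consumer surplus = 433.5 - 1734 = -1300.5.

-1300.5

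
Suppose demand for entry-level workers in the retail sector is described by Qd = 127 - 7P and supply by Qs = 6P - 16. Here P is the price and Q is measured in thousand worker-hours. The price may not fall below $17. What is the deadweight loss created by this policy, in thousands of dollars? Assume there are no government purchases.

273

In a free market, 127 - 7P = 6P - 16 gives the equilibrium P* = 11, Q* = 50.
Since 17 > 11, the floor is binding.
At P = 17: Qd = 127 - 7·17 = 8 and Qs = 6·17 - 16 = 86.
Quantity traded falls to 8. At Q = 8 the demand price is (127 - 8)/7 = 17 and the supply price is (16 + 8)/6 = 4.
Deadweight loss = ½ · (17 - 4) · (50 - 8) = ½ · 13 · 42 = 273.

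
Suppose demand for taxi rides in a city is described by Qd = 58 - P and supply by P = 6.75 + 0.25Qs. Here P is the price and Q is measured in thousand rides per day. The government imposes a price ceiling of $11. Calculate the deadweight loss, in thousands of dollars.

360

Rearranging supply gives Qs = 4P - 27. Without the control the market clears where 58 - P = 4P - 27, i.e. P* = 17 and Q* = 41.
The ceiling of 11 is below the equilibrium price 17, so it binds.
At P = 11: Qd = 58 - 11 = 47 and Qs = 4·11 - 27 = 17.
Quantity traded falls to 17. At Q = 17 the demand price is 58 - 17 = 41 and the supply price is (27 + 17)/4 = 11.
Deadweight loss = ½ · (41 - 11) · (41 - 17) = ½ · 30 · 24 = 360.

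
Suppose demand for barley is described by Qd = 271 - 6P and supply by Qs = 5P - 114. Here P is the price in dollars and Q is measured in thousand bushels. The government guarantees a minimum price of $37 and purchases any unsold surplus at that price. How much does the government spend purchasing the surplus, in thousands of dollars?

Without the control the market clears where 271 - 6P = 5P - 114, i.e. P* = 35 and Q* = 61.
Since 37 > 35, the floor is binding.
At P = 37: Qd = 271 - 6·37 = 49 and Qs = 5·37 - 114 = 71.
Surplus = Qs - Qd = 22.
Government expenditure = surplus × support price = 22 × 37 = 814.

814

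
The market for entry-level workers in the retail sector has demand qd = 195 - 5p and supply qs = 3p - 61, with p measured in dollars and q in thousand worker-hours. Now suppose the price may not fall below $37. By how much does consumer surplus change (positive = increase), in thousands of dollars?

Setting quantity demanded equal to quantity supplied, 195 - 5p = 3p - 61, gives p* = 32 and q* = 35.
The floor of 37 is above the equilibrium price 32, so it binds.
At p = 37: qd = 195 - 5·37 = 10 and qs = 3·37 - 61 = 50.
Consumer surplus without the control is ½ · (39 - 32) · 35 = 122.5.
With the floor, consumers buy 10 units at 37, so CS = ½ · (39 - 37) · 10 = 10.
Change in consumer surplus = 10 - 122.5 = -112.5.

-112.5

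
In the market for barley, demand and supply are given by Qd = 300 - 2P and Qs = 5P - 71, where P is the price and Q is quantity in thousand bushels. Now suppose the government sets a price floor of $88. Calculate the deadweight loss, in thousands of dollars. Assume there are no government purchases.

Equilibrium: 300 - 2P = 5P - 71, so 371 = 7P and P* = 53, Q* = 194.
Because the floor (88) lies above the market-clearing price, it is binding.
At P = 88: Qd = 300 - 2·88 = 124 and Qs = 5·88 - 71 = 369.
Quantity traded falls to 124. At Q = 124 the demand price is (300 - 124)/2 = 88 and the supply price is (71 + 124)/5 = 39.
Deadweight loss = ½ · (88 - 39) · (194 - 124) = ½ · 49 · 70 = 1715.

1715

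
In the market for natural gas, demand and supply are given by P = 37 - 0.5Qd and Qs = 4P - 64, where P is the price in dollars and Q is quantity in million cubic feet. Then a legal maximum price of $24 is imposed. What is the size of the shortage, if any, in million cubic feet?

0

Rearranging demand gives Qd = 74 - 2P. Equilibrium: 74 - 2P = 4P - 64, so 138 = 6P and P* = 23, Q* = 28.
Since 24 is above P* = 23, the ceiling does not bind and the free-market outcome prevails.
Since the control does not bind, there is no shortage.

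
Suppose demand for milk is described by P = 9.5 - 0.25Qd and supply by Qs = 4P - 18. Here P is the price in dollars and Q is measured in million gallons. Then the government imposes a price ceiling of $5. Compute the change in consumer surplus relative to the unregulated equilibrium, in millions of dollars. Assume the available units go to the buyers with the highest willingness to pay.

-4

Rearranging demand gives Qd = 38 - 4P. In a free market, 38 - 4P = 4P - 18 gives the equilibrium P* = 7, Q* = 10.
Because the ceiling (5) lies below the market-clearing price, it is binding.
At P = 5: Qd = 38 - 4·5 = 18 and Qs = 4·5 - 18 = 2.
Consumer surplus without the control is ½ · (9.5 - 7) · 10 = 12.5.
With the ceiling, 2 units are sold at 5 (assume they go to the highest-value buyers). The demand price at Q = 2 is 9, so CS = ½ · [(9.5 - 5) + (9 - 5)] · 2 = 8.5.
Change in consumer surplus = 8.5 - 12.5 = -4.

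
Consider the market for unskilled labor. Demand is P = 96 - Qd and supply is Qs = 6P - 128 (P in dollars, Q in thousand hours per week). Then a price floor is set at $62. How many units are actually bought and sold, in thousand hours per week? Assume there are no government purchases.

34

Rearranging demand gives Qd = 96 - P. Equilibrium: 96 - P = 6P - 128, so 224 = 7P and P* = 32, Q* = 64.
Because the floor (62) lies above the market-clearing price, it is binding.
At P = 62: Qd = 96 - 62 = 34 and Qs = 6·62 - 128 = 244.
The quantity actually transacted is the short side, demand: 34.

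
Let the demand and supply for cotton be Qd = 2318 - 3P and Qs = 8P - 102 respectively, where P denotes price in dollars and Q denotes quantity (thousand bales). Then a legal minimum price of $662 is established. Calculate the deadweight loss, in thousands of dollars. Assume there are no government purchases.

In a free market, 2318 - 3P = 8P - 102 gives the equilibrium P* = 220, Q* = 1658.
The floor of 662 is above the equilibrium price 220, so it binds.
At P = 662: Qd = 2318 - 3·662 = 332 and Qs = 8·662 - 102 = 5194.
Quantity traded falls to 332. At Q = 332 the demand price is (2318 - 332)/3 = 662 and the supply price is (102 + 332)/8 = 54.25.
Deadweight loss = ½ · (662 - 54.25) · (1658 - 332) = ½ · 607.75 · 1326 = 402938.25.

402938.25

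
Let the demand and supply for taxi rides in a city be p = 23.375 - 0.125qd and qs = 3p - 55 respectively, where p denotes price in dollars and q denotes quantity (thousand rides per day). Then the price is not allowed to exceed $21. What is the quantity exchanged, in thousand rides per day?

8

Rearranging demand gives qd = 187 - 8p. In a free market, 187 - 8p = 3p - 55 gives the equilibrium p* = 22, q* = 11.
Because the ceiling (21) lies below the market-clearing price, it is binding.
At p = 21: qd = 187 - 8·21 = 19 and qs = 3·21 - 55 = 8.
The quantity actually transacted is the short side, supply: 8.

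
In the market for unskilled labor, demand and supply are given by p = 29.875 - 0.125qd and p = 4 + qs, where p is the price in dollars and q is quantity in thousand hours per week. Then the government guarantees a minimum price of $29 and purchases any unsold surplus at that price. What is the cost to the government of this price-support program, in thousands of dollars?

Rearranging demand gives qd = 239 - 8p; rearranging supply gives qs = p - 4. Without the control the market clears where 239 - 8p = p - 4, i.e. p* = 27 and q* = 23.
Since 29 > 27, the floor is binding.
At p = 29: qd = 239 - 8·29 = 7 and qs = 29 - 4 = 25.
Surplus = qs - qd = 18.
Government expenditure = surplus × support price = 18 × 29 = 522.

522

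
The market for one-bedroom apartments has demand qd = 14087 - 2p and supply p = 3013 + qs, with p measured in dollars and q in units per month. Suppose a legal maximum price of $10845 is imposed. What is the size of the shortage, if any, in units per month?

Rearranging supply gives qs = p - 3013. Without the control the market clears where 14087 - 2p = p - 3013, i.e. p* = 5700 and q* = 2687.
Since 10845 is above p* = 5700, the ceiling does not bind and the free-market outcome prevails.
Since the control does not bind, there is no shortage.

0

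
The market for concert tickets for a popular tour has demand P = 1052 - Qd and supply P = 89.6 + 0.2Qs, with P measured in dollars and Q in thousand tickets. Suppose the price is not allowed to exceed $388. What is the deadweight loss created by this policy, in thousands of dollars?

Rearranging demand gives Qd = 1052 - P; rearranging supply gives Qs = 5P - 448. Setting quantity demanded equal to quantity supplied, 1052 - P = 5P - 448, gives P* = 250 and Q* = 802.
The ceiling of 388 is above the equilibrium price 250, so it is not binding; the market clears at P* = 250, Q* = 802.
Since the control does not bind, no trades are prevented and deadweight loss is zero.

0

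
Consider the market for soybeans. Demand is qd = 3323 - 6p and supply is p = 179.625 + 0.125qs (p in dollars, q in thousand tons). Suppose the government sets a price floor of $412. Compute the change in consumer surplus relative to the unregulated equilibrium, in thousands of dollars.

-76824

Rearranging supply gives qs = 8p - 1437. Setting quantity demanded equal to quantity supplied, 3323 - 6p = 8p - 1437, gives p* = 340 and q* = 1283.
Because the floor (412) lies above the market-clearing price, it is binding.
At p = 412: qd = 3323 - 6·412 = 851 and qs = 8·412 - 1437 = 1859.
Consumer surplus without the control is ½ · (3323/6 - 340) · 1283 = 1646089/12.
With the floor, consumers buy 851 units at 412, so CS = ½ · (3323/6 - 412) · 851 = 724201/12.
Change in consumer surplus = 724201/12 - 1646089/12 = -76824.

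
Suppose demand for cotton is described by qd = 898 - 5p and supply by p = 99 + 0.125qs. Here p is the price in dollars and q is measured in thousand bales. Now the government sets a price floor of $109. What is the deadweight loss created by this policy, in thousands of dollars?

0

Rearranging supply gives qs = 8p - 792. Equilibrium: 898 - 5p = 8p - 792, so 1690 = 13p and p* = 130, q* = 248.
The floor of 109 is below the equilibrium price 130, so it is not binding; the market clears at p* = 130, q* = 248.
Since the control does not bind, no trades are prevented and deadweight loss is zero.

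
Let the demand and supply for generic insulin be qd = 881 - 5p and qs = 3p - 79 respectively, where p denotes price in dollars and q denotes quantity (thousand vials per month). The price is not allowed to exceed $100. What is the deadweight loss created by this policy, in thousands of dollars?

960

In a free market, 881 - 5p = 3p - 79 gives the equilibrium p* = 120, q* = 281.
The ceiling of 100 is below the equilibrium price 120, so it binds.
At p = 100: qd = 881 - 5·100 = 381 and qs = 3·100 - 79 = 221.
Quantity traded falls to 221. At q = 221 the demand price is (881 - 221)/5 = 132 and the supply price is (79 + 221)/3 = 100.
Deadweight loss = ½ · (132 - 100) · (281 - 221) = ½ · 32 · 60 = 960.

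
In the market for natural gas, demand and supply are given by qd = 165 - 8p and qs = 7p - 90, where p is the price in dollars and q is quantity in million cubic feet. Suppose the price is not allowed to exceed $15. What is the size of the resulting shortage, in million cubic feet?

Setting quantity demanded equal to quantity supplied, 165 - 8p = 7p - 90, gives p* = 17 and q* = 29.
The ceiling of 15 is below the equilibrium price 17, so it binds.
At p = 15: qd = 165 - 8·15 = 45 and qs = 7·15 - 90 = 15.
Shortage = qd - qs = 45 - 15 = 30.

30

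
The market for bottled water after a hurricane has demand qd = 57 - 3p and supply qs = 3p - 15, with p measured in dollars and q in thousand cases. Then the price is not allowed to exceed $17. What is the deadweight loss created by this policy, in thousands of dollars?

In a free market, 57 - 3p = 3p - 15 gives the equilibrium p* = 12, q* = 21.
The ceiling of 17 is above the equilibrium price 12, so it is not binding; the market clears at p* = 12, q* = 21.
Since the control does not bind, no trades are prevented and deadweight loss is zero.

0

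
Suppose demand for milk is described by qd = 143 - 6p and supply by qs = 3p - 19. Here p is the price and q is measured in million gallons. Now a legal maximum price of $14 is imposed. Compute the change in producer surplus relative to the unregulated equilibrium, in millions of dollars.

In a free market, 143 - 6p = 3p - 19 gives the equilibrium p* = 18, q* = 35.
Because the ceiling (14) lies below the market-clearing price, it is binding.
At p = 14: qd = 143 - 6·14 = 59 and qs = 3·14 - 19 = 23.
Producer surplus without the control is ½ · (18 - 19/3) · 35 = 1225/6.
With the ceiling, producers sell 23 units at 14, so PS = ½ · (14 - 19/3) · 23 = 529/6.
Change in producer surplus = 529/6 - 1225/6 = -116.

-116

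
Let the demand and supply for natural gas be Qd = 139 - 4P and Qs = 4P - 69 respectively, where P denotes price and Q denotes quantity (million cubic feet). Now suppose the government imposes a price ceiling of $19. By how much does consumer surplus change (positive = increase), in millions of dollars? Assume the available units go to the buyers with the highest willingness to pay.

-49

In a free market, 139 - 4P = 4P - 69 gives the equilibrium P* = 26, Q* = 35.
Because the ceiling (19) lies below the market-clearing price, it is binding.
At P = 19: Qd = 139 - 4·19 = 63 and Qs = 4·19 - 69 = 7.
Consumer surplus without the control is ½ · (34.75 - 26) · 35 = 153.125.
With the ceiling, 7 units are sold at 19 (assume they go to the highest-value buyers). The demand price at Q = 7 is 33, so CS = ½ · [(34.75 - 19) + (33 - 19)] · 7 = 104.125.
Change in consumer surplus = 104.125 - 153.125 = -49.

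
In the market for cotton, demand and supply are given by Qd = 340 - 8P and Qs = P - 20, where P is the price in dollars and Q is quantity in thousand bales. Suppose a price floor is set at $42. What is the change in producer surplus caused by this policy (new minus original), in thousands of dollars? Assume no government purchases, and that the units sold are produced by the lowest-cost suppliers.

-120

In a free market, 340 - 8P = P - 20 gives the equilibrium P* = 40, Q* = 20.
The floor of 42 is above the equilibrium price 40, so it binds.
At P = 42: Qd = 340 - 8·42 = 4 and Qs = 42 - 20 = 22.
Producer surplus without the control is ½ · (40 - 20) · 20 = 200.
With the floor, 4 units are sold at 42. The supply price at Q = 4 is 24, so PS = ½ · [(42 - 20) + (42 - 24)] · 4 = 80.
Change in producer surplus = 80 - 200 = -120.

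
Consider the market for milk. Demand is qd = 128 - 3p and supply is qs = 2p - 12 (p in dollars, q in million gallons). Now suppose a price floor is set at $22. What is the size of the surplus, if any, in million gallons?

Without the control the market clears where 128 - 3p = 2p - 12, i.e. p* = 28 and q* = 44.
The floor of 22 is below the equilibrium price 28, so it is not binding; the market clears at p* = 28, q* = 44.
Since the control does not bind, there is no surplus.

0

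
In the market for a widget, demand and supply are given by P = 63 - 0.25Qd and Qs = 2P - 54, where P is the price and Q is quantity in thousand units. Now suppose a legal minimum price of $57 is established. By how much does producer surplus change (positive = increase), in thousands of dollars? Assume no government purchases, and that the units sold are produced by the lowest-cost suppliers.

0

Rearranging demand gives Qd = 252 - 4P. Setting quantity demanded equal to quantity supplied, 252 - 4P = 2P - 54, gives P* = 51 and Q* = 48.
The floor of 57 is above the equilibrium price 51, so it binds.
At P = 57: Qd = 252 - 4·57 = 24 and Qs = 2·57 - 54 = 60.
Producer surplus without the control is ½ · (51 - 27) · 48 = 576.
With the floor, 24 units are sold at 57. The supply price at Q = 24 is 39, so PS = ½ · [(57 - 27) + (57 - 39)] · 24 = 576.
Change in producer surplus = 576 - 576 = 0.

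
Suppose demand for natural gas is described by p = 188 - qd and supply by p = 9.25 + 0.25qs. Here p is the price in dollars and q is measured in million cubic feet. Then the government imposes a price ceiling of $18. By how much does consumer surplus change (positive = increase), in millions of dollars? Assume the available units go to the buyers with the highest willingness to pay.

Rearranging demand gives qd = 188 - p; rearranging supply gives qs = 4p - 37. Equilibrium: 188 - p = 4p - 37, so 225 = 5p and p* = 45, q* = 143.
Since 18 < 45, the ceiling is binding.
At p = 18: qd = 188 - 18 = 170 and qs = 4·18 - 37 = 35.
Consumer surplus without the control is ½ · (188 - 45) · 143 = 10224.5.
With the ceiling, 35 units are sold at 18 (assume they go to the highest-value buyers). The demand price at q = 35 is 153, so CS = ½ · [(188 - 18) + (153 - 18)] · 35 = 5337.5.
Change in consumer surplus = 5337.5 - 10224.5 = -4887.

-4887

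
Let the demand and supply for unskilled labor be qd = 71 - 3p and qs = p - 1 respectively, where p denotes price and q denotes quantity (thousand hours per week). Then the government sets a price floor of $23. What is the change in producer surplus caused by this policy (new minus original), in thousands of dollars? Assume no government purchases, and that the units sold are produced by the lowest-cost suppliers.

-102.5

In a free market, 71 - 3p = p - 1 gives the equilibrium p* = 18, q* = 17.
Since 23 > 18, the floor is binding.
At p = 23: qd = 71 - 3·23 = 2 and qs = 23 - 1 = 22.
Producer surplus without the control is ½ · (18 - 1) · 17 = 144.5.
With the floor, 2 units are sold at 23. The supply price at q = 2 is 3, so PS = ½ · [(23 - 1) + (23 - 3)] · 2 = 42.
Change in producer surplus = 42 - 144.5 = -102.5.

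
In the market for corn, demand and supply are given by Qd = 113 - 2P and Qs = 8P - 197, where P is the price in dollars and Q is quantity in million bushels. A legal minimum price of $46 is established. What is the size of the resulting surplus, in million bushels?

In a free market, 113 - 2P = 8P - 197 gives the equilibrium P* = 31, Q* = 51.
Since 46 > 31, the floor is binding.
At P = 46: Qd = 113 - 2·46 = 21 and Qs = 8·46 - 197 = 171.
Surplus = Qs - Qd = 171 - 21 = 150.

150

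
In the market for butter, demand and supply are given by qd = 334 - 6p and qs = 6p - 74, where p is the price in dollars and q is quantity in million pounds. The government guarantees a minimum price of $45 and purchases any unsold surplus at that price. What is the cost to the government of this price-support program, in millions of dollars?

5940

Without the control the market clears where 334 - 6p = 6p - 74, i.e. p* = 34 and q* = 130.
Since 45 > 34, the floor is binding.
At p = 45: qd = 334 - 6·45 = 64 and qs = 6·45 - 74 = 196.
Surplus = qs - qd = 132.
Government expenditure = surplus × support price = 132 × 45 = 5940.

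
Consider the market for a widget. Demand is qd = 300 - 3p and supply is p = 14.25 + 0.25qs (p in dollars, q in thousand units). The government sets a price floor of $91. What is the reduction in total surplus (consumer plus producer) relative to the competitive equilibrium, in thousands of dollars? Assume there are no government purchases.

4200

Rearranging supply gives qs = 4p - 57. Equilibrium: 300 - 3p = 4p - 57, so 357 = 7p and p* = 51, q* = 147.
Because the floor (91) lies above the market-clearing price, it is binding.
At p = 91: qd = 300 - 3·91 = 27 and qs = 4·91 - 57 = 307.
Quantity traded falls to 27. At q = 27 the demand price is (300 - 27)/3 = 91 and the supply price is (57 + 27)/4 = 21.
Deadweight loss = ½ · (91 - 21) · (147 - 27) = ½ · 70 · 120 = 4200.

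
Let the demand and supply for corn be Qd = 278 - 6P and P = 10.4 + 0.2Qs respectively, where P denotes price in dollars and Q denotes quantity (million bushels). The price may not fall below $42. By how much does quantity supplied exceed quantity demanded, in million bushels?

132

Rearranging supply gives Qs = 5P - 52. Setting quantity demanded equal to quantity supplied, 278 - 6P = 5P - 52, gives P* = 30 and Q* = 98.
The floor of 42 is above the equilibrium price 30, so it binds.
At P = 42: Qd = 278 - 6·42 = 26 and Qs = 5·42 - 52 = 158.
Surplus = Qs - Qd = 158 - 26 = 132.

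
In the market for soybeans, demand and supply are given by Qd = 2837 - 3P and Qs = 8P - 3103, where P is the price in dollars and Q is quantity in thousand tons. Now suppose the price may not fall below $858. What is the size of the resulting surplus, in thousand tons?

3498

Equilibrium: 2837 - 3P = 8P - 3103, so 5940 = 11P and P* = 540, Q* = 1217.
Since 858 > 540, the floor is binding.
At P = 858: Qd = 2837 - 3·858 = 263 and Qs = 8·858 - 3103 = 3761.
Surplus = Qs - Qd = 3761 - 263 = 3498.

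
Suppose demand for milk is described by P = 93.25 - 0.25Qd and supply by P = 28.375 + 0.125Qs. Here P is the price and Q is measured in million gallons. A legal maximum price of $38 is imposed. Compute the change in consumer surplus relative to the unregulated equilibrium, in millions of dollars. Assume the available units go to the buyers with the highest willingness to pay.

Rearranging demand gives Qd = 373 - 4P; rearranging supply gives Qs = 8P - 227. Setting quantity demanded equal to quantity supplied, 373 - 4P = 8P - 227, gives P* = 50 and Q* = 173.
Because the ceiling (38) lies below the market-clearing price, it is binding.
At P = 38: Qd = 373 - 4·38 = 221 and Qs = 8·38 - 227 = 77.
Consumer surplus without the control is ½ · (93.25 - 50) · 173 = 3741.125.
With the ceiling, 77 units are sold at 38 (assume they go to the highest-value buyers). The demand price at Q = 77 is 74, so CS = ½ · [(93.25 - 38) + (74 - 38)] · 77 = 3513.125.
Change in consumer surplus = 3513.125 - 3741.125 = -228.

-228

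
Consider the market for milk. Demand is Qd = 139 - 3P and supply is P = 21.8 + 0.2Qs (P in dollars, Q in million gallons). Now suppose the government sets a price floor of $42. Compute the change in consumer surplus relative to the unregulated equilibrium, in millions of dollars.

-324.5

Rearranging supply gives Qs = 5P - 109. In a free market, 139 - 3P = 5P - 109 gives the equilibrium P* = 31, Q* = 46.
The floor of 42 is above the equilibrium price 31, so it binds.
At P = 42: Qd = 139 - 3·42 = 13 and Qs = 5·42 - 109 = 101.
Consumer surplus without the control is ½ · (139/3 - 31) · 46 = 1058/3.
With the floor, consumers buy 13 units at 42, so CS = ½ · (139/3 - 42) · 13 = 169/6.
Change in consumer surplus = 169/6 - 1058/3 = -324.5.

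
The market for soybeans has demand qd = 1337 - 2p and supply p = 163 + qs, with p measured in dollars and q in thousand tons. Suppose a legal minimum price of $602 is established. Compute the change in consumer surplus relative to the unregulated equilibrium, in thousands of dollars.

-23970

Rearranging supply gives qs = p - 163. Equilibrium: 1337 - 2p = p - 163, so 1500 = 3p and p* = 500, q* = 337.
Because the floor (602) lies above the market-clearing price, it is binding.
At p = 602: qd = 1337 - 2·602 = 133 and qs = 602 - 163 = 439.
Consumer surplus without the control is ½ · (668.5 - 500) · 337 = 28392.25.
With the floor, consumers buy 133 units at 602, so CS = ½ · (668.5 - 602) · 133 = 4422.25.
Change in consumer surplus = 4422.25 - 28392.25 = -23970.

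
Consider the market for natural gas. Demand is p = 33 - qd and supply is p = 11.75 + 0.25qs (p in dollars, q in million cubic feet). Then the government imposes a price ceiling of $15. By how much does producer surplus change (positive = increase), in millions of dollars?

Rearranging demand gives qd = 33 - p; rearranging supply gives qs = 4p - 47. In a free market, 33 - p = 4p - 47 gives the equilibrium p* = 16, q* = 17.
The ceiling of 15 is below the equilibrium price 16, so it binds.
At p = 15: qd = 33 - 15 = 18 and qs = 4·15 - 47 = 13.
Producer surplus without the control is ½ · (16 - 11.75) · 17 = 36.125.
With the ceiling, producers sell 13 units at 15, so PS = ½ · (15 - 11.75) · 13 = 21.125.
Change in producer surplus = 21.125 - 36.125 = -15.

-15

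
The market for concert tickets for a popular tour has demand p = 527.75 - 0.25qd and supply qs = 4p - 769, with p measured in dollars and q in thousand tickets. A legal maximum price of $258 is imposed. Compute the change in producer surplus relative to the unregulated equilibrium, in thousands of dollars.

-47634

Rearranging demand gives qd = 2111 - 4p. Setting quantity demanded equal to quantity supplied, 2111 - 4p = 4p - 769, gives p* = 360 and q* = 671.
The ceiling of 258 is below the equilibrium price 360, so it binds.
At p = 258: qd = 2111 - 4·258 = 1079 and qs = 4·258 - 769 = 263.
Producer surplus without the control is ½ · (360 - 192.25) · 671 = 56280.125.
With the ceiling, producers sell 263 units at 258, so PS = ½ · (258 - 192.25) · 263 = 8646.125.
Change in producer surplus = 8646.125 - 56280.125 = -47634.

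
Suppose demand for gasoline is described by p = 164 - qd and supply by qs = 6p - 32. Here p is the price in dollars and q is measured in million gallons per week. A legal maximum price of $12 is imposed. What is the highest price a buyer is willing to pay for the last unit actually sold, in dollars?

Rearranging demand gives qd = 164 - p. In a free market, 164 - p = 6p - 32 gives the equilibrium p* = 28, q* = 136.
The ceiling of 12 is below the equilibrium price 28, so it binds.
At p = 12: qd = 164 - 12 = 152 and qs = 6·12 - 32 = 40.
Only 40 units reach the market. On the demand curve, the marginal buyer's willingness to pay at q = 40 is (164 - 40) = 124.

124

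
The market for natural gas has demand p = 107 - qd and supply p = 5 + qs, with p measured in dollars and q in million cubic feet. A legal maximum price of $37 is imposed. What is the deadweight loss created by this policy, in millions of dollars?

Rearranging demand gives qd = 107 - p; rearranging supply gives qs = p - 5. Without the control the market clears where 107 - p = p - 5, i.e. p* = 56 and q* = 51.
Since 37 < 56, the ceiling is binding.
At p = 37: qd = 107 - 37 = 70 and qs = 37 - 5 = 32.
Quantity traded falls to 32. At q = 32 the demand price is 107 - 32 = 75 and the supply price is 5 + 32 = 37.
Deadweight loss = ½ · (75 - 37) · (51 - 32) = ½ · 38 · 19 = 361.

361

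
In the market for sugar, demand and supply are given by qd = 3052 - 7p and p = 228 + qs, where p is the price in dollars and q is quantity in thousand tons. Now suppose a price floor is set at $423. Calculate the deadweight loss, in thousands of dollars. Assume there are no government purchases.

4732

Rearranging supply gives qs = p - 228. In a free market, 3052 - 7p = p - 228 gives the equilibrium p* = 410, q* = 182.
Since 423 > 410, the floor is binding.
At p = 423: qd = 3052 - 7·423 = 91 and qs = 423 - 228 = 195.
Quantity traded falls to 91. At q = 91 the demand price is (3052 - 91)/7 = 423 and the supply price is 228 + 91 = 319.
Deadweight loss = ½ · (423 - 319) · (182 - 91) = ½ · 104 · 91 = 4732.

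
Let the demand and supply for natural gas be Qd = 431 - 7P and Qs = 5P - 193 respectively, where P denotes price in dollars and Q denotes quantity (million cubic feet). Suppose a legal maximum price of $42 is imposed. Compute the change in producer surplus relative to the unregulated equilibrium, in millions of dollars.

Setting quantity demanded equal to quantity supplied, 431 - 7P = 5P - 193, gives P* = 52 and Q* = 67.
The ceiling of 42 is below the equilibrium price 52, so it binds.
At P = 42: Qd = 431 - 7·42 = 137 and Qs = 5·42 - 193 = 17.
Producer surplus without the control is ½ · (52 - 38.6) · 67 = 448.9.
With the ceiling, producers sell 17 units at 42, so PS = ½ · (42 - 38.6) · 17 = 28.9.
Change in producer surplus = 28.9 - 448.9 = -420.

-420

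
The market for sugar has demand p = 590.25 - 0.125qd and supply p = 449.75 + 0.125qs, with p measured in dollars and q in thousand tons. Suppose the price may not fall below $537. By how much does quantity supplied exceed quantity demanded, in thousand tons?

272

Rearranging demand gives qd = 4722 - 8p; rearranging supply gives qs = 8p - 3598. Equilibrium: 4722 - 8p = 8p - 3598, so 8320 = 16p and p* = 520, q* = 562.
Because the floor (537) lies above the market-clearing price, it is binding.
At p = 537: qd = 4722 - 8·537 = 426 and qs = 8·537 - 3598 = 698.
Surplus = qs - qd = 698 - 426 = 272.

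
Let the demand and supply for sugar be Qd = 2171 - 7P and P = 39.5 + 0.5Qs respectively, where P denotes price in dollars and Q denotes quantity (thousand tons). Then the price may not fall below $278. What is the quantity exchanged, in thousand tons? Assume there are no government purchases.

225

Rearranging supply gives Qs = 2P - 79. Setting quantity demanded equal to quantity supplied, 2171 - 7P = 2P - 79, gives P* = 250 and Q* = 421.
Because the floor (278) lies above the market-clearing price, it is binding.
At P = 278: Qd = 2171 - 7·278 = 225 and Qs = 2·278 - 79 = 477.
The quantity actually transacted is the short side, demand: 225.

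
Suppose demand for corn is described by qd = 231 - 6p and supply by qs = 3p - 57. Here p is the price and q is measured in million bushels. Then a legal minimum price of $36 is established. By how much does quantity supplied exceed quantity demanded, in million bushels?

36

Equilibrium: 231 - 6p = 3p - 57, so 288 = 9p and p* = 32, q* = 39.
The floor of 36 is above the equilibrium price 32, so it binds.
At p = 36: qd = 231 - 6·36 = 15 and qs = 3·36 - 57 = 51.
Surplus = qs - qd = 51 - 15 = 36.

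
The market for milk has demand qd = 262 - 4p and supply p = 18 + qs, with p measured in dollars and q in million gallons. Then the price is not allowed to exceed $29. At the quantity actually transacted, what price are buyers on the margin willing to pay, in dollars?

62.75

Rearranging supply gives qs = p - 18. Setting quantity demanded equal to quantity supplied, 262 - 4p = p - 18, gives p* = 56 and q* = 38.
The ceiling of 29 is below the equilibrium price 56, so it binds.
At p = 29: qd = 262 - 4·29 = 146 and qs = 29 - 18 = 11.
Only 11 units reach the market. On the demand curve, the marginal buyer's willingness to pay at q = 11 is (262 - 11)/4 = 62.75.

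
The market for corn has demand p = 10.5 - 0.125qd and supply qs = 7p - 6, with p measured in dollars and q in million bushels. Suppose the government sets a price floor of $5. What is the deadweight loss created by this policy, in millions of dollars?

0

Rearranging demand gives qd = 84 - 8p. Setting quantity demanded equal to quantity supplied, 84 - 8p = 7p - 6, gives p* = 6 and q* = 36.
Since 5 is below p* = 6, the floor does not bind and the free-market outcome prevails.
Since the control does not bind, no trades are prevented and deadweight loss is zero.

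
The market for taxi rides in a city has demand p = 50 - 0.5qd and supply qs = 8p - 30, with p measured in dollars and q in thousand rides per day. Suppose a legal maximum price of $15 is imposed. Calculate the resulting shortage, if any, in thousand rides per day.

Rearranging demand gives qd = 100 - 2p. Setting quantity demanded equal to quantity supplied, 100 - 2p = 8p - 30, gives p* = 13 and q* = 74.
Since 15 is above p* = 13, the ceiling does not bind and the free-market outcome prevails.
Since the control does not bind, there is no shortage.

0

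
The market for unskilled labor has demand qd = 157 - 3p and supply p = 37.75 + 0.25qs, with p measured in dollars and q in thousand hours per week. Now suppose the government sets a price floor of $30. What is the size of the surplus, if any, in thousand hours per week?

0

Rearranging supply gives qs = 4p - 151. Without the control the market clears where 157 - 3p = 4p - 151, i.e. p* = 44 and q* = 25.
Since 30 is below p* = 44, the floor does not bind and the free-market outcome prevails.
Since the control does not bind, there is no surplus.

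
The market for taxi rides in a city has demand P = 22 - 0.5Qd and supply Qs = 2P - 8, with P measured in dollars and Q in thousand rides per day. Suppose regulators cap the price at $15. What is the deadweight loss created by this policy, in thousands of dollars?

Rearranging demand gives Qd = 44 - 2P. Equilibrium: 44 - 2P = 2P - 8, so 52 = 4P and P* = 13, Q* = 18.
Since 15 is above P* = 13, the ceiling does not bind and the free-market outcome prevails.
Since the control does not bind, no trades are prevented and deadweight loss is zero.

0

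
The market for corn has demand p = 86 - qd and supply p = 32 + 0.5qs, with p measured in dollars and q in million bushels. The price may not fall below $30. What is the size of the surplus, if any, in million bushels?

Rearranging demand gives qd = 86 - p; rearranging supply gives qs = 2p - 64. Equilibrium: 86 - p = 2p - 64, so 150 = 3p and p* = 50, q* = 36.
Since 30 is below p* = 50, the floor does not bind and the free-market outcome prevails.
Since the control does not bind, there is no surplus.

0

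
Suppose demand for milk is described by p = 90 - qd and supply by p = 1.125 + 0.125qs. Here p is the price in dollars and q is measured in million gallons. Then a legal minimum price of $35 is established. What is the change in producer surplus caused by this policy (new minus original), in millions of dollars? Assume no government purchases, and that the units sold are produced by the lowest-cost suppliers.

Rearranging demand gives qd = 90 - p; rearranging supply gives qs = 8p - 9. Equilibrium: 90 - p = 8p - 9, so 99 = 9p and p* = 11, q* = 79.
Because the floor (35) lies above the market-clearing price, it is binding.
At p = 35: qd = 90 - 35 = 55 and qs = 8·35 - 9 = 271.
Producer surplus without the control is ½ · (11 - 1.125) · 79 = 390.0625.
With the floor, 55 units are sold at 35. The supply price at q = 55 is 8, so PS = ½ · [(35 - 1.125) + (35 - 8)] · 55 = 1674.0625.
Change in producer surplus = 1674.0625 - 390.0625 = 1284.

1284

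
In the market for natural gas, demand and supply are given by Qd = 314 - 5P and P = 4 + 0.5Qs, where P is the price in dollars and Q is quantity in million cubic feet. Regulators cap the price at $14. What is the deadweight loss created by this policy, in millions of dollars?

Rearranging supply gives Qs = 2P - 8. Without the control the market clears where 314 - 5P = 2P - 8, i.e. P* = 46 and Q* = 84.
The ceiling of 14 is below the equilibrium price 46, so it binds.
At P = 14: Qd = 314 - 5·14 = 244 and Qs = 2·14 - 8 = 20.
Quantity traded falls to 20. At Q = 20 the demand price is (314 - 20)/5 = 58.8 and the supply price is (8 + 20)/2 = 14.
Deadweight loss = ½ · (58.8 - 14) · (84 - 20) = ½ · 44.8 · 64 = 1433.6.

1433.6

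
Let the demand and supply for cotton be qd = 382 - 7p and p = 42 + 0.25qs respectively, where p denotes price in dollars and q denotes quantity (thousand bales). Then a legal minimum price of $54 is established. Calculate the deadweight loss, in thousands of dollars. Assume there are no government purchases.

154

Rearranging supply gives qs = 4p - 168. Setting quantity demanded equal to quantity supplied, 382 - 7p = 4p - 168, gives p* = 50 and q* = 32.
Because the floor (54) lies above the market-clearing price, it is binding.
At p = 54: qd = 382 - 7·54 = 4 and qs = 4·54 - 168 = 48.
Quantity traded falls to 4. At q = 4 the demand price is (382 - 4)/7 = 54 and the supply price is (168 + 4)/4 = 43.
Deadweight loss = ½ · (54 - 43) · (32 - 4) = ½ · 11 · 28 = 154.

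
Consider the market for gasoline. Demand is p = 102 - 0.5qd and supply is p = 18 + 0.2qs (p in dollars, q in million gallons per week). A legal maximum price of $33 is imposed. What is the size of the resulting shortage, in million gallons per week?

63

Rearranging demand gives qd = 204 - 2p; rearranging supply gives qs = 5p - 90. Without the control the market clears where 204 - 2p = 5p - 90, i.e. p* = 42 and q* = 120.
Because the ceiling (33) lies below the market-clearing price, it is binding.
At p = 33: qd = 204 - 2·33 = 138 and qs = 5·33 - 90 = 75.
Shortage = qd - qs = 138 - 75 = 63.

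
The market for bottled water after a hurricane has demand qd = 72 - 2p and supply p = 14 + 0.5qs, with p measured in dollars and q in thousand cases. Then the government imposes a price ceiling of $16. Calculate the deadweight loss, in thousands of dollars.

162

Rearranging supply gives qs = 2p - 28. In a free market, 72 - 2p = 2p - 28 gives the equilibrium p* = 25, q* = 22.
Since 16 < 25, the ceiling is binding.
At p = 16: qd = 72 - 2·16 = 40 and qs = 2·16 - 28 = 4.
Quantity traded falls to 4. At q = 4 the demand price is (72 - 4)/2 = 34 and the supply price is (28 + 4)/2 = 16.
Deadweight loss = ½ · (34 - 16) · (22 - 4) = ½ · 18 · 18 = 162.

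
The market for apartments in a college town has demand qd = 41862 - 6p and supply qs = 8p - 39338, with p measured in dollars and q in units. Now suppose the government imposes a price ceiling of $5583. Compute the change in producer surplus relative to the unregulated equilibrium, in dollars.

Equilibrium: 41862 - 6p = 8p - 39338, so 81200 = 14p and p* = 5800, q* = 7062.
The ceiling of 5583 is below the equilibrium price 5800, so it binds.
At p = 5583: qd = 41862 - 6·5583 = 8364 and qs = 8·5583 - 39338 = 5326.
Producer surplus without the control is ½ · (5800 - 4917.25) · 7062 = 3116990.25.
With the ceiling, producers sell 5326 units at 5583, so PS = ½ · (5583 - 4917.25) · 5326 = 1772892.25.
Change in producer surplus = 1772892.25 - 3116990.25 = -1344098.

-1344098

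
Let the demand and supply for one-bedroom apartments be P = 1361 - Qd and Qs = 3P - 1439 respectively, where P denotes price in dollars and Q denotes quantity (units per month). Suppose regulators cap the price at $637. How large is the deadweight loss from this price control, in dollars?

Rearranging demand gives Qd = 1361 - P. Setting quantity demanded equal to quantity supplied, 1361 - P = 3P - 1439, gives P* = 700 and Q* = 661.
The ceiling of 637 is below the equilibrium price 700, so it binds.
At P = 637: Qd = 1361 - 637 = 724 and Qs = 3·637 - 1439 = 472.
Quantity traded falls to 472. At Q = 472 the demand price is 1361 - 472 = 889 and the supply price is (1439 + 472)/3 = 637.
Deadweight loss = ½ · (889 - 637) · (661 - 472) = ½ · 252 · 189 = 23814.

23814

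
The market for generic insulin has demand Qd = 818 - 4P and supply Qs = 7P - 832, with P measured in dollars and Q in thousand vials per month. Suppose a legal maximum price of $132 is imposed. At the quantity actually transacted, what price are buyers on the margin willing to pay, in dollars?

181.5

In a free market, 818 - 4P = 7P - 832 gives the equilibrium P* = 150, Q* = 218.
Because the ceiling (132) lies below the market-clearing price, it is binding.
At P = 132: Qd = 818 - 4·132 = 290 and Qs = 7·132 - 832 = 92.
Only 92 units reach the market. On the demand curve, the marginal buyer's willingness to pay at Q = 92 is (818 - 92)/4 = 181.5.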